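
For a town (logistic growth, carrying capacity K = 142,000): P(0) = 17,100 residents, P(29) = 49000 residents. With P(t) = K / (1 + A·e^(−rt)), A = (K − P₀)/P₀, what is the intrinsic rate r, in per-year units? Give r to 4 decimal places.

A = (142000 − 17100)/17100 = 7.30409
49000 = 142000/(1 + 7.30409·e^(−r·29)) → e^(−29r) = (2.89796 − 1)/7.30409 = 0.259849
r = −ln(0.259849)/29 = 1.34766/29

r ≈ 0.0465 per year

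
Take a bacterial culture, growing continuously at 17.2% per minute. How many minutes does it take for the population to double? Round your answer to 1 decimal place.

doubling time = ln(2) / |r| = 0.69315 / 0.172

doubling time ≈ 4.0 minutes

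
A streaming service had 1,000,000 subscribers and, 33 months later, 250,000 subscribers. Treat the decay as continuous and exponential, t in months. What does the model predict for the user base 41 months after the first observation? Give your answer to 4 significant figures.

≈ 178,600 subscribers

r = ln(250000/1000000) / 33 ≈ -0.042009 per month
P(41) = 1000000 · e^(-0.042009·41) = 1000000 · 0.17864 ≈ 178643.03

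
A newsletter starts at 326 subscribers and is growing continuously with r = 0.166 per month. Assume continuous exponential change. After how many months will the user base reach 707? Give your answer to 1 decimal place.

707 = 326 · e^(0.166·t)
t = ln(707/326) / 0.166 = ln(2.16871) / 0.166 = 0.77413 / 0.166

t ≈ 4.7 months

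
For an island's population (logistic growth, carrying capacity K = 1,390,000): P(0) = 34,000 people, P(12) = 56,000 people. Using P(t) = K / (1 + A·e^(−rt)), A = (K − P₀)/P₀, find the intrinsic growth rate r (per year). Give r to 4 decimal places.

r ≈ 0.0429 per year

A = (1390000 − 34000)/34000 = 39.88235
56000 = 1390000/(1 + 39.88235·e^(−r·12)) → e^(−12r) = (24.82143 − 1)/39.88235 = 0.597292
r = −ln(0.597292)/12 = 0.51535/12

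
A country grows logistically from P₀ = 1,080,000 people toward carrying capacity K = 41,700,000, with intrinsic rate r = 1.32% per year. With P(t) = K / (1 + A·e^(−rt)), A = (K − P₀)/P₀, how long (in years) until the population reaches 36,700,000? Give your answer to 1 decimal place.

A = (41700000 − 1080000)/1080000 = 37.61111
36700000 = 41700000/(1 + 37.61111·e^(−0.0132t)) → 1 + 37.61111·e^(−0.0132t) = 1.13624
e^(−0.0132t) = 0.003622 → t = ln(276.06556)/0.0132 = 5.62064/0.0132

t ≈ 425.8 years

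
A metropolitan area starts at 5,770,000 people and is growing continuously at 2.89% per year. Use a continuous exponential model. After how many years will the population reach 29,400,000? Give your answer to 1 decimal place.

t ≈ 56.3 years

29400000 = 5770000 · e^(0.0289·t)
t = ln(29400000/5770000) / 0.0289 = ln(5.09532) / 0.0289 = 1.62832 / 0.0289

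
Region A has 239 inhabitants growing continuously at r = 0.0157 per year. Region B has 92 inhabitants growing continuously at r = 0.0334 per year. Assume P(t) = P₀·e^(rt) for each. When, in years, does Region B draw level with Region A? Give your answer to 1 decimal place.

t ≈ 53.9 years

239·e^(0.0157t) = 92·e^(0.0334t)
239/92 = e^((0.0334 − 0.0157)t) → ln(2.59783) = 0.0177·t
t = 0.95467 / 0.0177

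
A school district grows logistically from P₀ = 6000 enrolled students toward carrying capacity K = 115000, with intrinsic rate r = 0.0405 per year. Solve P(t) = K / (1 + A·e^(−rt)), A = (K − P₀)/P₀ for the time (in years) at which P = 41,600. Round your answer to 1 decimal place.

A = (115000 − 6000)/6000 = 18.16667
41600 = 115000/(1 + 18.16667·e^(−0.0405t)) → 1 + 18.16667·e^(−0.0405t) = 2.76442
e^(−0.0405t) = 0.097124 → t = ln(10.29609)/0.0405 = 2.33176/0.0405

t ≈ 57.6 years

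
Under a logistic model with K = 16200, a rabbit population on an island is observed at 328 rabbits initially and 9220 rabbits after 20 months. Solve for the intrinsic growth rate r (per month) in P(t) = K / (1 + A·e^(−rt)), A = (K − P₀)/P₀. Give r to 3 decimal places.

r ≈ 0.208 per month

A = (16200 − 328)/328 = 48.39024
9220 = 16200/(1 + 48.39024·e^(−r·20)) → e^(−20r) = (1.75705 − 1)/48.39024 = 0.015645
r = −ln(0.015645)/20 = 4.15762/20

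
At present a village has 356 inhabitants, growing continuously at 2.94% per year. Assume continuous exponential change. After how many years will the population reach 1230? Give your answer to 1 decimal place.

1230 = 356 · e^(0.0294·t)
t = ln(1230/356) / 0.0294 = ln(3.45506) / 0.0294 = 1.23984 / 0.0294

t ≈ 42.2 years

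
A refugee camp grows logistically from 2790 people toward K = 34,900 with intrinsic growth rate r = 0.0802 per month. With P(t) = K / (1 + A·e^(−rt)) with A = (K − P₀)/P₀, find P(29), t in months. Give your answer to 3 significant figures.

A = (34900 − 2790)/2790 = 11.50896
P(29) = 34900 / (1 + 11.50896·e^(−0.0802·29)) = 34900 / (1 + 11.50896·0.097705)
= 34900 / 2.12449 ≈ 16427.5

≈ 16,400 people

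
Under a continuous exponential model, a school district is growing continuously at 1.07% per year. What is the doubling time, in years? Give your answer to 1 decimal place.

doubling time = ln(2) / |r| = 0.69315 / 0.0107

doubling time ≈ 64.8 years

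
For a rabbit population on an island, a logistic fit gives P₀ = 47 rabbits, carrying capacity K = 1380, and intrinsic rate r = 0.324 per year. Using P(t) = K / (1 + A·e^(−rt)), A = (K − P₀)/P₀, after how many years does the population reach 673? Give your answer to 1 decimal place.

t ≈ 10.2 years

A = (1380 − 47)/47 = 28.3617
673 = 1380/(1 + 28.3617·e^(−0.324t)) → 1 + 28.3617·e^(−0.324t) = 2.05052
e^(−0.324t) = 0.03704 → t = ln(26.99777)/0.324 = 3.29575/0.324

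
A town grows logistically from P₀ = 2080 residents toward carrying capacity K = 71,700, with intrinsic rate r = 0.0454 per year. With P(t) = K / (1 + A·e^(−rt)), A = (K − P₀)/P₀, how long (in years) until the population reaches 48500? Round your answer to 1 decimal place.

t ≈ 93.6 years

A = (71700 − 2080)/2080 = 33.47115
48500 = 71700/(1 + 33.47115·e^(−0.0454t)) → 1 + 33.47115·e^(−0.0454t) = 1.47835
e^(−0.0454t) = 0.014291 → t = ln(69.97202)/0.0454 = 4.2481/0.0454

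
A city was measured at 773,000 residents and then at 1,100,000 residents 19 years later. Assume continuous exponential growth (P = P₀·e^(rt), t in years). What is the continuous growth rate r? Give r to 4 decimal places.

1100000 = 773000 · e^(r·19)
e^(19r) = 1100000/773000 = 1.42303
r = ln(1.42303) / 19 = 0.35279 / 19

r ≈ 0.0186 per year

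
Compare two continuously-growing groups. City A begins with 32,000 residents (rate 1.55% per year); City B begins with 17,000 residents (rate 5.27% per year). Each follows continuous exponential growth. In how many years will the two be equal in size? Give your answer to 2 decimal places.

32000·e^(0.0155t) = 17000·e^(0.0527t)
32000/17000 = e^((0.0527 − 0.0155)t) → ln(1.88235) = 0.0372·t
t = 0.63252 / 0.0372

t ≈ 17.00 years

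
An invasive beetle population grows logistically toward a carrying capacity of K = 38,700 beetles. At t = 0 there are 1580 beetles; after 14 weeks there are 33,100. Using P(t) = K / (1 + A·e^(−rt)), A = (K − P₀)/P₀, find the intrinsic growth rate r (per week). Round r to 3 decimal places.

A = (38700 − 1580)/1580 = 23.49367
33100 = 38700/(1 + 23.49367·e^(−r·14)) → e^(−14r) = (1.16918 − 1)/23.49367 = 0.007201
r = −ln(0.007201)/14 = 4.9335/14

r ≈ 0.352 per week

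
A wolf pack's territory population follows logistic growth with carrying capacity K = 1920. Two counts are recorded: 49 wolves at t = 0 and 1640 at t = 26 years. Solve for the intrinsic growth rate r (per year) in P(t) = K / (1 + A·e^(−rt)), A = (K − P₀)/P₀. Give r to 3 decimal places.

r ≈ 0.208 per year

A = (1920 − 49)/49 = 38.18367
1640 = 1920/(1 + 38.18367·e^(−r·26)) → e^(−26r) = (1.17073 − 1)/38.18367 = 0.004471
r = −ln(0.004471)/26 = 5.41007/26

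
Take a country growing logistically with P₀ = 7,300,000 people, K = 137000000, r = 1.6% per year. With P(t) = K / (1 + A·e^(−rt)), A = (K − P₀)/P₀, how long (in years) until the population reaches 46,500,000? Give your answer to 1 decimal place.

A = (137000000 − 7300000)/7300000 = 17.76712
46500000 = 137000000/(1 + 17.76712·e^(−0.016t)) → 1 + 17.76712·e^(−0.016t) = 2.94624
e^(−0.016t) = 0.109541 → t = ln(9.12896)/0.016 = 2.21145/0.016

t ≈ 138.2 years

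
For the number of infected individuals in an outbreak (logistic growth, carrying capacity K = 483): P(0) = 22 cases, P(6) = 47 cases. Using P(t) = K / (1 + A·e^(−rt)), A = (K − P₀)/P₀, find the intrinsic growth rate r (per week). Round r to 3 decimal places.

A = (483 − 22)/22 = 20.95455
47 = 483/(1 + 20.95455·e^(−r·6)) → e^(−6r) = (10.2766 − 1)/20.95455 = 0.442701
r = −ln(0.442701)/6 = 0.81486/6

r ≈ 0.136 per week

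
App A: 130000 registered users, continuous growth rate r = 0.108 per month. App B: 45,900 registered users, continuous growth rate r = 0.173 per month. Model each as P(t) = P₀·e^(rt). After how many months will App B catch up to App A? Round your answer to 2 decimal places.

130000·e^(0.108t) = 45900·e^(0.173t)
130000/45900 = e^((0.173 − 0.108)t) → ln(2.83224) = 0.065·t
t = 1.04107 / 0.065

t ≈ 16.02 months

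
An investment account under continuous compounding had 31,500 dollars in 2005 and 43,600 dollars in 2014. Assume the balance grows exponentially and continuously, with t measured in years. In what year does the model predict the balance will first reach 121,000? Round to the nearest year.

year 2042

r = ln(43600/31500) / 9 = 0.32507/9 ≈ 0.036119 per year
t = ln(121000/31500) / r = 1.3458/0.036119 ≈ 37.26 years after 2005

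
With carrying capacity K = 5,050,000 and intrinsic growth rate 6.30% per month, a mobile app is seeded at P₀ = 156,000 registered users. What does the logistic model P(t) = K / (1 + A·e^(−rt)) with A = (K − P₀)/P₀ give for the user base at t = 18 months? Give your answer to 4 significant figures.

≈ 455,200 registered users

A = (5050000 − 156000)/156000 = 31.37179
P(18) = 5050000 / (1 + 31.37179·e^(−0.063·18)) = 5050000 / (1 + 31.37179·0.321744)
= 5050000 / 11.09368 ≈ 455214.24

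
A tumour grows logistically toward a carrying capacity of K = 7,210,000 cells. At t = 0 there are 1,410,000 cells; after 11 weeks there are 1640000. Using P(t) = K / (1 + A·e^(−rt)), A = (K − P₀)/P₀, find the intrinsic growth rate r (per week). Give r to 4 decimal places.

r ≈ 0.0174 per week

A = (7210000 − 1410000)/1410000 = 4.11348
1640000 = 7210000/(1 + 4.11348·e^(−r·11)) → e^(−11r) = (4.39634 − 1)/4.11348 = 0.825662
r = −ln(0.825662)/11 = 0.19157/11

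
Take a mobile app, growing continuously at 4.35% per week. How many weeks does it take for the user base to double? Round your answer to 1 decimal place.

doubling time ≈ 15.9 weeks

doubling time = ln(2) / |r| = 0.69315 / 0.0435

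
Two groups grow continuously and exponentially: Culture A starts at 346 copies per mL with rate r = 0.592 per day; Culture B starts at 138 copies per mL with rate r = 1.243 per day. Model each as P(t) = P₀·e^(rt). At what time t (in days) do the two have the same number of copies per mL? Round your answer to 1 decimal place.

346·e^(0.592t) = 138·e^(1.243t)
346/138 = e^((1.243 − 0.592)t) → ln(2.50725) = 0.651·t
t = 0.91919 / 0.651

t ≈ 1.4 days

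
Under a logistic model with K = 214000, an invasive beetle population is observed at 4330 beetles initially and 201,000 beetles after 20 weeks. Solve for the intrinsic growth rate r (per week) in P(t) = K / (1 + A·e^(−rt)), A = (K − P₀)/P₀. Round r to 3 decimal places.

A = (214000 − 4330)/4330 = 48.42263
201000 = 214000/(1 + 48.42263·e^(−r·20)) → e^(−20r) = (1.06468 − 1)/48.42263 = 0.001336
r = −ln(0.001336)/20 = 6.61832/20

r ≈ 0.331 per week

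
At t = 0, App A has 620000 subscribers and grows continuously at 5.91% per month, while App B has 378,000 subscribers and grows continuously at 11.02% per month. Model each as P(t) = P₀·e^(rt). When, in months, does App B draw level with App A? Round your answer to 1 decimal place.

620000·e^(0.0591t) = 378000·e^(0.1102t)
620000/378000 = e^((0.1102 − 0.0591)t) → ln(1.64021) = 0.0511·t
t = 0.49483 / 0.0511

t ≈ 9.7 months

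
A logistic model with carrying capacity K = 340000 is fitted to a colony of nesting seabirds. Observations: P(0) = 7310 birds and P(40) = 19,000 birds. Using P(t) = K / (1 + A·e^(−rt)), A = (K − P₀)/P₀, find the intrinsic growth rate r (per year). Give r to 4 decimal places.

r ≈ 0.0248 per year

A = (340000 − 7310)/7310 = 45.51163
19000 = 340000/(1 + 45.51163·e^(−r·40)) → e^(−40r) = (17.89474 − 1)/45.51163 = 0.371218
r = −ln(0.371218)/40 = 0.99097/40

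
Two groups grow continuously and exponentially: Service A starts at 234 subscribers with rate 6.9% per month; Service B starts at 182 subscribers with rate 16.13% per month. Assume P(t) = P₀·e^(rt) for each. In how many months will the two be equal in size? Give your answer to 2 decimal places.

t ≈ 2.72 months

234·e^(0.069t) = 182·e^(0.1613t)
234/182 = e^((0.1613 − 0.069)t) → ln(1.28571) = 0.0923·t
t = 0.25131 / 0.0923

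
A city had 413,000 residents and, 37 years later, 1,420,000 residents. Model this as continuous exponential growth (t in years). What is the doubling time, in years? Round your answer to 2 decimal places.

doubling time ≈ 20.77 years

r = ln(1420000/413000) / 37 = ln(3.43826) / 37 ≈ 0.033377 per year
doubling time = ln 2 / |r| = 0.69315 / 0.033377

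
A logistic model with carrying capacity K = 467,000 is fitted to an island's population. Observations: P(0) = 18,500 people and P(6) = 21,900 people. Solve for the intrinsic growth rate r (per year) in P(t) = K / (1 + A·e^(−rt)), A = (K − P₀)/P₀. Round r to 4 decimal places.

r ≈ 0.0294 per year

A = (467000 − 18500)/18500 = 24.24324
21900 = 467000/(1 + 24.24324·e^(−r·6)) → e^(−6r) = (21.3242 − 1)/24.24324 = 0.838345
r = −ln(0.838345)/6 = 0.17633/6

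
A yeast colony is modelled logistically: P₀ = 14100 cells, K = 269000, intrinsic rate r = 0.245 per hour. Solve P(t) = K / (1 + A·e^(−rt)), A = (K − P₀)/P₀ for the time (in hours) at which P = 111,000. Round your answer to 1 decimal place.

t ≈ 10.4 hours

A = (269000 − 14100)/14100 = 18.07801
111000 = 269000/(1 + 18.07801·e^(−0.245t)) → 1 + 18.07801·e^(−0.245t) = 2.42342
e^(−0.245t) = 0.078738 → t = ln(12.70038)/0.245 = 2.54163/0.245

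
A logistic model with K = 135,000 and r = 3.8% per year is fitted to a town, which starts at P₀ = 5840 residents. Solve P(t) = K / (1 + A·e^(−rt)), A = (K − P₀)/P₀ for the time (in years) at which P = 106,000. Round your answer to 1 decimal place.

A = (135000 − 5840)/5840 = 22.11644
106000 = 135000/(1 + 22.11644·e^(−0.038t)) → 1 + 22.11644·e^(−0.038t) = 1.27358
e^(−0.038t) = 0.01237 → t = ln(80.8394)/0.038 = 4.39246/0.038

t ≈ 115.6 years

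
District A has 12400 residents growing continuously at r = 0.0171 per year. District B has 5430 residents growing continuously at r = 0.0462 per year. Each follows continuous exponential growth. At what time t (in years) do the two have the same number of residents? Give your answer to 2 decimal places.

t ≈ 28.38 years

12400·e^(0.0171t) = 5430·e^(0.0462t)
12400/5430 = e^((0.0462 − 0.0171)t) → ln(2.28361) = 0.0291·t
t = 0.82576 / 0.0291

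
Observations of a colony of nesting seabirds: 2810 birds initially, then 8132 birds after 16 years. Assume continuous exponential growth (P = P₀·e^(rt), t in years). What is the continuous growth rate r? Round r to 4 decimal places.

r ≈ 0.0664 per year

8132 = 2810 · e^(r·16)
e^(16r) = 8132/2810 = 2.89395
r = ln(2.89395) / 16 = 1.06262 / 16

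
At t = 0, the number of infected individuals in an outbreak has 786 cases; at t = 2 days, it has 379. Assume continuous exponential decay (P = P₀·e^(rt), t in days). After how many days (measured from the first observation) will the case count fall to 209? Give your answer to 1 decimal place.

t ≈ 3.6 days

r = ln(379/786) / 2 ≈ -0.36471 per day
t = ln(209/786) / r = -1.32462 / -0.36471 ≈ 3.632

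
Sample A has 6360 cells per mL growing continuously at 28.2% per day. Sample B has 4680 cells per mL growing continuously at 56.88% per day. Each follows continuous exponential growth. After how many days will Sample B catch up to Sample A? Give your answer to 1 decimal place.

t ≈ 1.1 days

6360·e^(0.282t) = 4680·e^(0.5688t)
6360/4680 = e^((0.5688 − 0.282)t) → ln(1.35897) = 0.2868·t
t = 0.30673 / 0.2868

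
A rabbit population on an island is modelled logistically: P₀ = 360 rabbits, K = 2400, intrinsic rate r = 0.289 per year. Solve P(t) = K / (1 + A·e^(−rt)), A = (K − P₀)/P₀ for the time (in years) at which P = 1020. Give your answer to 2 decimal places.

A = (2400 − 360)/360 = 5.66667
1020 = 2400/(1 + 5.66667·e^(−0.289t)) → 1 + 5.66667·e^(−0.289t) = 2.35294
e^(−0.289t) = 0.238754 → t = ln(4.18841)/0.289 = 1.43232/0.289

t ≈ 4.96 years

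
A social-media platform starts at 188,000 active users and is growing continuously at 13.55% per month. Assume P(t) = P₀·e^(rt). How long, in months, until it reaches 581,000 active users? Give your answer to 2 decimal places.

t ≈ 8.33 months

581000 = 188000 · e^(0.1355·t)
t = ln(581000/188000) / 0.1355 = ln(3.09043) / 0.1355 = 1.12831 / 0.1355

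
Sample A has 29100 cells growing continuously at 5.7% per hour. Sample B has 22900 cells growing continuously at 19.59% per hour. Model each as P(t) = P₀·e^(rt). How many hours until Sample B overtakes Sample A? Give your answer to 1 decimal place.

29100·e^(0.057t) = 22900·e^(0.1959t)
29100/22900 = e^((0.1959 − 0.057)t) → ln(1.27074) = 0.1389·t
t = 0.2396 / 0.1389

t ≈ 1.7 hours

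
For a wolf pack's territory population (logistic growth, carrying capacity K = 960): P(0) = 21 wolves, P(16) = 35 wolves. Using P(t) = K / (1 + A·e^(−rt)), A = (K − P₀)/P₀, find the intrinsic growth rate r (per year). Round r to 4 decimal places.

r ≈ 0.0329 per year

A = (960 − 21)/21 = 44.71429
35 = 960/(1 + 44.71429·e^(−r·16)) → e^(−16r) = (27.42857 − 1)/44.71429 = 0.591054
r = −ln(0.591054)/16 = 0.52585/16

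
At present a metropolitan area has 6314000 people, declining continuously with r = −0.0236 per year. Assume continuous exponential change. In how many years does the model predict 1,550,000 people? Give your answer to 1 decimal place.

1550000 = 6314000 · e^(-0.0236·t)
t = ln(1550000/6314000) / -0.0236 = ln(0.24549) / -0.0236 = -1.40451 / -0.0236

t ≈ 59.5 years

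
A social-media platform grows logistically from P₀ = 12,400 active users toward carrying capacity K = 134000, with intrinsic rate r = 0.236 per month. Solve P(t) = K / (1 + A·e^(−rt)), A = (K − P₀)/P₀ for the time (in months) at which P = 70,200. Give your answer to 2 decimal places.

A = (134000 − 12400)/12400 = 9.80645
70200 = 134000/(1 + 9.80645·e^(−0.236t)) → 1 + 9.80645·e^(−0.236t) = 1.90883
e^(−0.236t) = 0.092677 → t = ln(10.79017)/0.236 = 2.37864/0.236

t ≈ 10.08 months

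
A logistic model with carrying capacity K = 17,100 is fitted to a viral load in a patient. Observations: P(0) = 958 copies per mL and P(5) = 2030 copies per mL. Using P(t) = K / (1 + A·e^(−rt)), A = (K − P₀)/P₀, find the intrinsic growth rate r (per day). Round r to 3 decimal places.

r ≈ 0.164 per day

A = (17100 − 958)/958 = 16.84969
2030 = 17100/(1 + 16.84969·e^(−r·5)) → e^(−5r) = (8.42365 − 1)/16.84969 = 0.440581
r = −ln(0.440581)/5 = 0.81966/5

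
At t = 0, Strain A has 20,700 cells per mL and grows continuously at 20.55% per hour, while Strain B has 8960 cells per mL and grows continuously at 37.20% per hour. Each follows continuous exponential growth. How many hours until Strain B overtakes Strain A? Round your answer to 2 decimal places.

t ≈ 5.03 hours

20700·e^(0.2055t) = 8960·e^(0.372t)
20700/8960 = e^((0.372 − 0.2055)t) → ln(2.31027) = 0.1665·t
t = 0.83736 / 0.1665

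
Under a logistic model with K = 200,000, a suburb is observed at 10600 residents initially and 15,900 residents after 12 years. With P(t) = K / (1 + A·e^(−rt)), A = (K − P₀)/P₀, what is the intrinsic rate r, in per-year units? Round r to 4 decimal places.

A = (200000 − 10600)/10600 = 17.86792
15900 = 200000/(1 + 17.86792·e^(−r·12)) → e^(−12r) = (12.57862 − 1)/17.86792 = 0.648011
r = −ln(0.648011)/12 = 0.43385/12

r ≈ 0.0362 per year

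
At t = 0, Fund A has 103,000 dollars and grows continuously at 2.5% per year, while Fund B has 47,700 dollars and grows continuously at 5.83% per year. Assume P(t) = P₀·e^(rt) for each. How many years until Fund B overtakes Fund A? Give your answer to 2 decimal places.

103000·e^(0.025t) = 47700·e^(0.0583t)
103000/47700 = e^((0.0583 − 0.025)t) → ln(2.15933) = 0.0333·t
t = 0.7698 / 0.0333

t ≈ 23.12 years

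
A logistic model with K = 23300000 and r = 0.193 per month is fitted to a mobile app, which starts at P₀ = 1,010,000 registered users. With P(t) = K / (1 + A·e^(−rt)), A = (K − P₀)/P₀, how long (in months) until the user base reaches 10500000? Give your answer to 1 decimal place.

A = (23300000 − 1010000)/1010000 = 22.06931
10500000 = 23300000/(1 + 22.06931·e^(−0.193t)) → 1 + 22.06931·e^(−0.193t) = 2.21905
e^(−0.193t) = 0.055237 → t = ln(18.10373)/0.193 = 2.89612/0.193

t ≈ 15.0 months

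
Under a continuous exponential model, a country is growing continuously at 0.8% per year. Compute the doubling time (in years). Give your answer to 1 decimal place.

doubling time = ln(2) / |r| = 0.69315 / 0.008

doubling time ≈ 86.6 years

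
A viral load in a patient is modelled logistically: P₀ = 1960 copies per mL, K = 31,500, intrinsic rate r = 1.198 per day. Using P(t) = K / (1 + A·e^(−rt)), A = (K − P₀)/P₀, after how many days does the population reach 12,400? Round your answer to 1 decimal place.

t ≈ 1.9 days

A = (31500 − 1960)/1960 = 15.07143
12400 = 31500/(1 + 15.07143·e^(−1.198t)) → 1 + 15.07143·e^(−1.198t) = 2.54032
e^(−1.198t) = 0.102201 → t = ln(9.78459)/1.198 = 2.28081/1.198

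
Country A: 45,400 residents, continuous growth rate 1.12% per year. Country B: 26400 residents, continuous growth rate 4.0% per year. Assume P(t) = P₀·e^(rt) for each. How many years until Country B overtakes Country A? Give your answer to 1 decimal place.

t ≈ 18.8 years

45400·e^(0.0112t) = 26400·e^(0.04t)
45400/26400 = e^((0.04 − 0.0112)t) → ln(1.7197) = 0.0288·t
t = 0.54215 / 0.0288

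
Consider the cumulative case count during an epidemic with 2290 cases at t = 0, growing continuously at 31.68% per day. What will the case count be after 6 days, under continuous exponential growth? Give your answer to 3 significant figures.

P(6) = 2290 · e^(0.3168·6) = 2290 · e^(1.9008)
= 2290 · 6.69125 ≈ 15322.95

≈ 15,300 cases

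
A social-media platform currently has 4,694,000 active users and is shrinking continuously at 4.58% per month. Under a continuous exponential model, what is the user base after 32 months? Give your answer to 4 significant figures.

P(32) = 4694000 · e^(-0.0458·32) = 4694000 · e^(-1.4656)
= 4694000 · 0.23094 ≈ 1084029.48

≈ 1,084,000 active users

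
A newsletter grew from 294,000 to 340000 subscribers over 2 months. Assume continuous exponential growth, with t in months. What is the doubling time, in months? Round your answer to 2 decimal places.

doubling time ≈ 9.54 months

r = ln(340000/294000) / 2 = ln(1.15646) / 2 ≈ 0.072683 per month
doubling time = ln 2 / |r| = 0.69315 / 0.072683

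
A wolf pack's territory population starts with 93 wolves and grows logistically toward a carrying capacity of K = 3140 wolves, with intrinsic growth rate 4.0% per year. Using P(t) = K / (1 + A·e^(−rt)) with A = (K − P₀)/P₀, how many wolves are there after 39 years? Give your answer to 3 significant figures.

≈ 398 wolves

A = (3140 − 93)/93 = 32.76344
P(39) = 3140 / (1 + 32.76344·e^(−0.04·39)) = 3140 / (1 + 32.76344·0.210136)
= 3140 / 7.88478 ≈ 398.24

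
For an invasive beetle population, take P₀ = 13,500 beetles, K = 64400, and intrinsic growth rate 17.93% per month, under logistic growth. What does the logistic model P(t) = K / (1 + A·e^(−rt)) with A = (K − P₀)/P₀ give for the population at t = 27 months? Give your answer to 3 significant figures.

A = (64400 − 13500)/13500 = 3.77037
P(27) = 64400 / (1 + 3.77037·e^(−0.1793·27)) = 64400 / (1 + 3.77037·0.007898)
= 64400 / 1.02978 ≈ 62537.64

≈ 62,500 beetles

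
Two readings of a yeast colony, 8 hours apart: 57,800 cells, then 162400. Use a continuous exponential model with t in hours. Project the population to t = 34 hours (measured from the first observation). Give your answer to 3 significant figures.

≈ 4,660,000 cells

r = ln(162400/57800) / 8 ≈ 0.129134 per hour
P(34) = 57800 · e^(0.129134·34) = 57800 · 80.68583 ≈ 4663641.21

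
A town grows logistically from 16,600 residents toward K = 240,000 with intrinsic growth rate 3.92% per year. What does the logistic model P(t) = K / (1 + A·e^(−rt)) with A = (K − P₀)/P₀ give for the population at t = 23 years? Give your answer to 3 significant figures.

≈ 37,100 residents

A = (240000 − 16600)/16600 = 13.45783
P(23) = 240000 / (1 + 13.45783·e^(−0.0392·23)) = 240000 / (1 + 13.45783·0.40592)
= 240000 / 6.4628 ≈ 37135.62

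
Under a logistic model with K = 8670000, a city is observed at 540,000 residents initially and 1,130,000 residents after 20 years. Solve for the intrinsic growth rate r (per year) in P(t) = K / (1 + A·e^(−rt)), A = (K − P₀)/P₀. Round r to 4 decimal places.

A = (8670000 − 540000)/540000 = 15.05556
1130000 = 8670000/(1 + 15.05556·e^(−r·20)) → e^(−20r) = (7.67257 − 1)/15.05556 = 0.443196
r = −ln(0.443196)/20 = 0.81374/20

r ≈ 0.0407 per year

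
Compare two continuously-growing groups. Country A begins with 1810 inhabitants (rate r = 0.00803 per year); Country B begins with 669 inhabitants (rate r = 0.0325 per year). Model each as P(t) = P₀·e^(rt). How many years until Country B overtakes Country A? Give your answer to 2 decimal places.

t ≈ 40.67 years

1810·e^(0.00803t) = 669·e^(0.0325t)
1810/669 = e^((0.0325 − 0.00803)t) → ln(2.70553) = 0.02447·t
t = 0.9953 / 0.02447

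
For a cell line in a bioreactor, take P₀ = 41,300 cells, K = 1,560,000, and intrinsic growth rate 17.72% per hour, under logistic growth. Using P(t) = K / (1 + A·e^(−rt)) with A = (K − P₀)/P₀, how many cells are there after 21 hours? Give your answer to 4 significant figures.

≈ 825,400 cells

A = (1560000 − 41300)/41300 = 36.7724
P(21) = 1560000 / (1 + 36.7724·e^(−0.1772·21)) = 1560000 / (1 + 36.7724·0.024205)
= 1560000 / 1.89007 ≈ 825365.23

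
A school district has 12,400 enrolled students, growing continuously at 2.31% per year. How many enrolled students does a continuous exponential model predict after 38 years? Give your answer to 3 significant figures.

≈ 29,800 enrolled students

P(38) = 12400 · e^(0.0231·38) = 12400 · e^(0.8778)
= 12400 · 2.4056 ≈ 29829.46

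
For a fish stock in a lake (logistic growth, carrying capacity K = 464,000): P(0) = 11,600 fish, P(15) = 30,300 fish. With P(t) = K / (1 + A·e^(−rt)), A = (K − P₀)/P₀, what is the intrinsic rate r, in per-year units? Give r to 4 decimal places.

A = (464000 − 11600)/11600 = 39
30300 = 464000/(1 + 39·e^(−r·15)) → e^(−15r) = (15.31353 − 1)/39 = 0.367014
r = −ln(0.367014)/15 = 1.00236/15

r ≈ 0.0668 per year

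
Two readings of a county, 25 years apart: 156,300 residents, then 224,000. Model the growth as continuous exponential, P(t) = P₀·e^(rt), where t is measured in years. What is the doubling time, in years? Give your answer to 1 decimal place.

doubling time ≈ 48.2 years

r = ln(224000/156300) / 25 = ln(1.43314) / 25 ≈ 0.014395 per year
doubling time = ln 2 / |r| = 0.69315 / 0.014395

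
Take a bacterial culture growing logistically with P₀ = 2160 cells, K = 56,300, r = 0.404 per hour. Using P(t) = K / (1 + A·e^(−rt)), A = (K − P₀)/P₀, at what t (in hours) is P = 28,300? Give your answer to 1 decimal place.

t ≈ 8.0 hours

A = (56300 − 2160)/2160 = 25.06481
28300 = 56300/(1 + 25.06481·e^(−0.404t)) → 1 + 25.06481·e^(−0.404t) = 1.9894
e^(−0.404t) = 0.039474 → t = ln(25.33337)/0.404 = 3.23212/0.404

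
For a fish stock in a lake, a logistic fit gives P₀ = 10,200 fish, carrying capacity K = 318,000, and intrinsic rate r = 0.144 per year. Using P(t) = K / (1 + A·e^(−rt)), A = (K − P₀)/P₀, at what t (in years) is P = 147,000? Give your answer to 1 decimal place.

A = (318000 − 10200)/10200 = 30.17647
147000 = 318000/(1 + 30.17647·e^(−0.144t)) → 1 + 30.17647·e^(−0.144t) = 2.16327
e^(−0.144t) = 0.038549 → t = ln(25.94118)/0.144 = 3.25583/0.144

t ≈ 22.6 years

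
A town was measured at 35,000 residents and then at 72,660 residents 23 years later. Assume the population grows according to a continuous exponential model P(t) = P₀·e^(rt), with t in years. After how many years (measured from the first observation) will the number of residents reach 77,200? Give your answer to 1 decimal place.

r = ln(72660/35000) / 23 ≈ 0.031758 per year
t = ln(77200/35000) / r = 0.79105 / 0.031758 ≈ 24.908

t ≈ 24.9 years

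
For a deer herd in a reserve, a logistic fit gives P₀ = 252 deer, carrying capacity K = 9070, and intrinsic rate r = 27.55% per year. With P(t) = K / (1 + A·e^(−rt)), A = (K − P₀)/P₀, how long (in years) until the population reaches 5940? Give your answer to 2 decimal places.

t ≈ 15.23 years

A = (9070 − 252)/252 = 34.99206
5940 = 9070/(1 + 34.99206·e^(−0.2755t)) → 1 + 34.99206·e^(−0.2755t) = 1.52694
e^(−0.2755t) = 0.015059 → t = ln(66.40666)/0.2755 = 4.1958/0.2755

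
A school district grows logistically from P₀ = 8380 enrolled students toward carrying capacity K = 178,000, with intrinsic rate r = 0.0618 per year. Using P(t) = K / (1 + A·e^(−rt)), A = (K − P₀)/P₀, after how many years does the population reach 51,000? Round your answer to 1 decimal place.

A = (178000 − 8380)/8380 = 20.24105
51000 = 178000/(1 + 20.24105·e^(−0.0618t)) → 1 + 20.24105·e^(−0.0618t) = 3.4902
e^(−0.0618t) = 0.123027 → t = ln(8.1283)/0.0618 = 2.09535/0.0618

t ≈ 33.9 years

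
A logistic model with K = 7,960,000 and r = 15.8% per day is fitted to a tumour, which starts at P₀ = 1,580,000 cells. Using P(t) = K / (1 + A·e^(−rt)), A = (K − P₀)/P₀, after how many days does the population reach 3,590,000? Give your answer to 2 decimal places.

t ≈ 7.59 days

A = (7960000 − 1580000)/1580000 = 4.03797
3590000 = 7960000/(1 + 4.03797·e^(−0.158t)) → 1 + 4.03797·e^(−0.158t) = 2.21727
e^(−0.158t) = 0.301456 → t = ln(3.31724)/0.158 = 1.19913/0.158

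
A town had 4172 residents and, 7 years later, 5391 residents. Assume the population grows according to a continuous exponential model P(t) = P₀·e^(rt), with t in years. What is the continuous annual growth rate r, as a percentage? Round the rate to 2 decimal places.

5391 = 4172 · e^(r·7)
e^(7r) = 5391/4172 = 1.29219
r = ln(1.29219) / 7 = 0.25634 / 7

r ≈ 3.66% per year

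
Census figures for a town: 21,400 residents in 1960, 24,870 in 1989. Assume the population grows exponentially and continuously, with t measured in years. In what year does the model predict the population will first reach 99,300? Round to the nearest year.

year 2256

r = ln(24870/21400) / 29 = 0.15027/29 ≈ 0.005182 per year
t = ln(99300/21400) / r = 1.53475/0.005182 ≈ 296.18 years after 1960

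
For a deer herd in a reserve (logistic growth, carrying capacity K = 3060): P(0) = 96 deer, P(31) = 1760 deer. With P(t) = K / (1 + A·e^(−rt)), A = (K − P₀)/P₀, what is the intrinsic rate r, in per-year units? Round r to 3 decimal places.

r ≈ 0.120 per year

A = (3060 − 96)/96 = 30.875
1760 = 3060/(1 + 30.875·e^(−r·31)) → e^(−31r) = (1.73864 − 1)/30.875 = 0.023923
r = −ln(0.023923)/31 = 3.7329/31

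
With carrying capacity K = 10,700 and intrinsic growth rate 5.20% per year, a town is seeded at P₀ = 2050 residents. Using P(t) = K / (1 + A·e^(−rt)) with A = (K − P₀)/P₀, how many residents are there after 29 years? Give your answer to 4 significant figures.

≈ 5,533 residents

A = (10700 − 2050)/2050 = 4.21951
P(29) = 10700 / (1 + 4.21951·e^(−0.052·29)) = 10700 / (1 + 4.21951·0.221352)
= 10700 / 1.934 ≈ 5532.58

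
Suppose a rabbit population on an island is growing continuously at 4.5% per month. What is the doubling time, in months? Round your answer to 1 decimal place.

doubling time ≈ 15.4 months

doubling time = ln(2) / |r| = 0.69315 / 0.045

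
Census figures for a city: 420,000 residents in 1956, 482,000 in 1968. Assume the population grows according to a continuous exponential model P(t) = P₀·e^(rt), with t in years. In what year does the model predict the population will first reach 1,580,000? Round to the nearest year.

year 2071

r = ln(482000/420000) / 12 = 0.13769/12 ≈ 0.011474 per year
t = ln(1580000/420000) / r = 1.32493/0.011474 ≈ 115.47 years after 1956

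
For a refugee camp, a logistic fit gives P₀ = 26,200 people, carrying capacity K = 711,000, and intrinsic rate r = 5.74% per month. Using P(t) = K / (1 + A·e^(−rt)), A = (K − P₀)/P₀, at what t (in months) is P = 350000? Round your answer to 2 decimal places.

A = (711000 − 26200)/26200 = 26.1374
350000 = 711000/(1 + 26.1374·e^(−0.0574t)) → 1 + 26.1374·e^(−0.0574t) = 2.03143
e^(−0.0574t) = 0.039462 → t = ln(25.34097)/0.0574 = 3.23242/0.0574

t ≈ 56.31 months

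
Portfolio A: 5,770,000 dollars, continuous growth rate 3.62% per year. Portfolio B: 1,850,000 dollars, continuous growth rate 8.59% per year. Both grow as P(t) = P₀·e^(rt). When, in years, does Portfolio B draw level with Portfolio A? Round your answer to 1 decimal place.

t ≈ 22.9 years

5770000·e^(0.0362t) = 1850000·e^(0.0859t)
5770000/1850000 = e^((0.0859 − 0.0362)t) → ln(3.11892) = 0.0497·t
t = 1.13749 / 0.0497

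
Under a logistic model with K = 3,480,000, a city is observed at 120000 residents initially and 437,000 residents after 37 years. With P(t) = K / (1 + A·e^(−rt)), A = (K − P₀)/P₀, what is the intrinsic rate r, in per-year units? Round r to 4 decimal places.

A = (3480000 − 120000)/120000 = 28
437000 = 3480000/(1 + 28·e^(−r·37)) → e^(−37r) = (7.96339 − 1)/28 = 0.248692
r = −ln(0.248692)/37 = 1.39154/37

r ≈ 0.0376 per year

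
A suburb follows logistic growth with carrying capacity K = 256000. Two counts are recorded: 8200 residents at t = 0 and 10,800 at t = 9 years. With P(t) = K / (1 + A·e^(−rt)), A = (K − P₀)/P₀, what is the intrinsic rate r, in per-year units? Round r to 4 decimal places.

r ≈ 0.0318 per year

A = (256000 − 8200)/8200 = 30.21951
10800 = 256000/(1 + 30.21951·e^(−r·9)) → e^(−9r) = (23.7037 − 1)/30.21951 = 0.751293
r = −ln(0.751293)/9 = 0.28596/9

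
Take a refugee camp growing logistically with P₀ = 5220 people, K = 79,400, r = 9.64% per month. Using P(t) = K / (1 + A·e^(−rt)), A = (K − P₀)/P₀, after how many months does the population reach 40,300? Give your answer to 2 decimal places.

A = (79400 − 5220)/5220 = 14.21073
40300 = 79400/(1 + 14.21073·e^(−0.0964t)) → 1 + 14.21073·e^(−0.0964t) = 1.97022
e^(−0.0964t) = 0.068274 → t = ln(14.64686)/0.0964 = 2.68423/0.0964

t ≈ 27.84 months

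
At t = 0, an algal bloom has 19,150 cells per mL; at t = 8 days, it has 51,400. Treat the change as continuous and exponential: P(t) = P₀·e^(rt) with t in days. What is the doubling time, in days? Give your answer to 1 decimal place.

r = ln(51400/19150) / 8 = ln(2.68407) / 8 ≈ 0.123417 per day
doubling time = ln 2 / |r| = 0.69315 / 0.123417

doubling time ≈ 5.6 days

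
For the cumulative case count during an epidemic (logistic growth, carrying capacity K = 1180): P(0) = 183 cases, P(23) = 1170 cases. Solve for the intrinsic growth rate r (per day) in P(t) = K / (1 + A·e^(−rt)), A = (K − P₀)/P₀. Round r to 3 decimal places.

r ≈ 0.281 per day

A = (1180 − 183)/183 = 5.44809
1170 = 1180/(1 + 5.44809·e^(−r·23)) → e^(−23r) = (1.00855 − 1)/5.44809 = 0.001569
r = −ln(0.001569)/23 = 6.45744/23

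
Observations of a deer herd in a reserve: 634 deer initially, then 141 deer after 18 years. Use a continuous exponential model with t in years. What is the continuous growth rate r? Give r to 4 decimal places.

r ≈ -0.0835 per year

141 = 634 · e^(r·18)
e^(18r) = 141/634 = 0.2224
r = ln(0.2224) / 18 = -1.50329 / 18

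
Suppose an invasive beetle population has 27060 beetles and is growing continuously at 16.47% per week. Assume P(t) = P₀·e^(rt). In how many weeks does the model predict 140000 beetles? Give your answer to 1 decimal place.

t ≈ 10.0 weeks

140000 = 27060 · e^(0.1647·t)
t = ln(140000/27060) / 0.1647 = ln(5.17369) / 0.1647 = 1.64359 / 0.1647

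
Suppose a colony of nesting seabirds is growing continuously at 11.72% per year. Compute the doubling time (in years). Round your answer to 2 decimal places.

doubling time ≈ 5.91 years

doubling time = ln(2) / |r| = 0.69315 / 0.1172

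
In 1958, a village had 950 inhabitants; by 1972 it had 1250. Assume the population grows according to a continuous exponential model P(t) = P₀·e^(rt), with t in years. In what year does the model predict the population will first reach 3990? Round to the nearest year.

r = ln(1250/950) / 14 = 0.27444/14 ≈ 0.019603 per year
t = ln(3990/950) / r = 1.43508/0.019603 ≈ 73.21 years after 1958

year 2031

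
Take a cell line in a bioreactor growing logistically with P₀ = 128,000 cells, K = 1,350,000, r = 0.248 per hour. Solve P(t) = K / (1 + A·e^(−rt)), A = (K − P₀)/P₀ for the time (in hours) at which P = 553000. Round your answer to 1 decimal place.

A = (1350000 − 128000)/128000 = 9.54688
553000 = 1350000/(1 + 9.54688·e^(−0.248t)) → 1 + 9.54688·e^(−0.248t) = 2.44123
e^(−0.248t) = 0.150963 → t = ln(6.62412)/0.248 = 1.89072/0.248

t ≈ 7.6 hours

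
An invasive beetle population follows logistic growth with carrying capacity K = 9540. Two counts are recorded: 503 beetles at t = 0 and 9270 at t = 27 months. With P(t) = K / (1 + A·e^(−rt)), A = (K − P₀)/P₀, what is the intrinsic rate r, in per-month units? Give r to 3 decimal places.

r ≈ 0.238 per month

A = (9540 − 503)/503 = 17.9662
9270 = 9540/(1 + 17.9662·e^(−r·27)) → e^(−27r) = (1.02913 − 1)/17.9662 = 0.001621
r = −ln(0.001621)/27 = 6.42461/27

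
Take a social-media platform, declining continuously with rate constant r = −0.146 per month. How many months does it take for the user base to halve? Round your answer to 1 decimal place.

half-life = ln(2) / |r| = 0.69315 / 0.146

half-life ≈ 4.7 months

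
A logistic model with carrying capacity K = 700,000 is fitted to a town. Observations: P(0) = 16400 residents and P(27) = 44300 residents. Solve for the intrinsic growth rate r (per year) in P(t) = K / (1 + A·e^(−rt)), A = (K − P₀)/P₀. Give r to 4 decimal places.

A = (700000 − 16400)/16400 = 41.68293
44300 = 700000/(1 + 41.68293·e^(−r·27)) → e^(−27r) = (15.80135 − 1)/41.68293 = 0.355094
r = −ln(0.355094)/27 = 1.03537/27

r ≈ 0.0383 per year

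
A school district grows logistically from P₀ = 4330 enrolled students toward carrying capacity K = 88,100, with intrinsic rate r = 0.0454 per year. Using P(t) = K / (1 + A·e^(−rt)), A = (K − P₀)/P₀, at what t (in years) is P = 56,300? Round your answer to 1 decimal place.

t ≈ 77.8 years

A = (88100 − 4330)/4330 = 19.34642
56300 = 88100/(1 + 19.34642·e^(−0.0454t)) → 1 + 19.34642·e^(−0.0454t) = 1.56483
e^(−0.0454t) = 0.029196 → t = ln(34.25168)/0.0454 = 3.53374/0.0454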